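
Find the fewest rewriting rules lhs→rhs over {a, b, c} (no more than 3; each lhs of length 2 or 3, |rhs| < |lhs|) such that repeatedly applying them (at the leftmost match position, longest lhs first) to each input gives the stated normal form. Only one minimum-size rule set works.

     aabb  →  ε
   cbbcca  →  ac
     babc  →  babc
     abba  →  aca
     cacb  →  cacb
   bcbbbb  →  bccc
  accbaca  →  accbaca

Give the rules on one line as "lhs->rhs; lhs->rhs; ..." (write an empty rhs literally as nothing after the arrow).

  | aabb => aac => ε
  | cbbcca => cccca => ccab => abb => ac
  | babc
  | abba => aca

aac->; bb->c; cca->ab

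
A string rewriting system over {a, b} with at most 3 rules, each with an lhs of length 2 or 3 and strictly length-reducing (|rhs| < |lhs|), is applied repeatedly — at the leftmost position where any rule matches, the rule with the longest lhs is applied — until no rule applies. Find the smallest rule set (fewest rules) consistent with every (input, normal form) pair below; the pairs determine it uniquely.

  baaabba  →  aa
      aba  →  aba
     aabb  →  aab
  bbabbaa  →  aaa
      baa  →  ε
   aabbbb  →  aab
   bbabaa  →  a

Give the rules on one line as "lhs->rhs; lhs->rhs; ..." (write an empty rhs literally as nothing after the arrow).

baa->; bb->b; bba->a

  | baaabba => abba => aa
  | aba
  | aabb => aab
  | bbabbaa => abbaa => aaa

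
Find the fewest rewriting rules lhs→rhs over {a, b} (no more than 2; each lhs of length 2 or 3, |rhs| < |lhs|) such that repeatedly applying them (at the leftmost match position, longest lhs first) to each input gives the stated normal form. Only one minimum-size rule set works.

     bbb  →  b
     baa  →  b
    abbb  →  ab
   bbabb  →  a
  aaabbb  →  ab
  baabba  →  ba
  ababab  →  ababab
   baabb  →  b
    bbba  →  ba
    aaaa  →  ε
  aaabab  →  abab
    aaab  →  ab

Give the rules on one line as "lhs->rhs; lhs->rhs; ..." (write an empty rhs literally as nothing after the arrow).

  | bbb => b
  | baa => b
  | abbb => ab
  | bbabb => abb => a

aa->; bb->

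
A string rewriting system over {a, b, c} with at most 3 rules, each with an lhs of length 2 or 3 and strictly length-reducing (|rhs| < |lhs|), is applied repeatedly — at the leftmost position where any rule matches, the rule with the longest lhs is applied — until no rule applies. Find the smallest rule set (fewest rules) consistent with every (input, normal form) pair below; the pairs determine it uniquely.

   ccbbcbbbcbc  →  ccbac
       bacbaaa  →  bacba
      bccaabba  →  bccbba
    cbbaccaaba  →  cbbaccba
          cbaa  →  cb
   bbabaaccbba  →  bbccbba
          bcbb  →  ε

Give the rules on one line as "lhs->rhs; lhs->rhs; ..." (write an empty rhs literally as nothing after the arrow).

aa->; ab->; bcb->a

  | ccbbcbbbcbc => ccbabbcbc => ccbbcbc => ccbac
  | bacbaaa => bacba
  | bccaabba => bccbba
  | cbbaccaaba => cbbaccba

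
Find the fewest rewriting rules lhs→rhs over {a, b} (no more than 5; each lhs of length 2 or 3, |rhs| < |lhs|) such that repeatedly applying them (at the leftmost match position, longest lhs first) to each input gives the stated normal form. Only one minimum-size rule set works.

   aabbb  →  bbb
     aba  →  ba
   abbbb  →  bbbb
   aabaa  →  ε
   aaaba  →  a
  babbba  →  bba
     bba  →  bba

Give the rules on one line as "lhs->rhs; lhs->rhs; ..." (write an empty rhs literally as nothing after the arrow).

  | aabbb => abbb => bbb
  | aba => ba
  | abbbb => bbbb
  | aabaa => abaa => baa => ε

aaa->ba; ab->b; baa->; bab->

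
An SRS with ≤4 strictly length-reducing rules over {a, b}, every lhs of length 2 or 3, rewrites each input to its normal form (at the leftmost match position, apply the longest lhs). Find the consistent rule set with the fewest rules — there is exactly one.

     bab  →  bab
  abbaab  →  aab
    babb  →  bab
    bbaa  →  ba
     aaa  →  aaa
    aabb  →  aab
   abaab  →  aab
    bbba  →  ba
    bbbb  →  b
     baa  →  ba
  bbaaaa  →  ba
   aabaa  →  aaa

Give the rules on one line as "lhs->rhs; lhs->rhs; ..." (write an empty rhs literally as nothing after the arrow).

  | bab
  | abbaab => abaab => aab
  | babb => bab
  | bbaa => baa => ba

aba->a; baa->ba; bb->b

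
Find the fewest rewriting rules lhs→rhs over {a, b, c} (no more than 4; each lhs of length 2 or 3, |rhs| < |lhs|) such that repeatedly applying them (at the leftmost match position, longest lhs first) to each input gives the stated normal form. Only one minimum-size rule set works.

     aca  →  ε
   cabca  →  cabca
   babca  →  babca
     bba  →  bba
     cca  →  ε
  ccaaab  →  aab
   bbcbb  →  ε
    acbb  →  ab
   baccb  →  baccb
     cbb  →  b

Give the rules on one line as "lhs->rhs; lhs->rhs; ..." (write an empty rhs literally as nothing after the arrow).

aca->; bbb->; cbb->b; cca->

  | aca => ε
  | cabca
  | babca
  | bba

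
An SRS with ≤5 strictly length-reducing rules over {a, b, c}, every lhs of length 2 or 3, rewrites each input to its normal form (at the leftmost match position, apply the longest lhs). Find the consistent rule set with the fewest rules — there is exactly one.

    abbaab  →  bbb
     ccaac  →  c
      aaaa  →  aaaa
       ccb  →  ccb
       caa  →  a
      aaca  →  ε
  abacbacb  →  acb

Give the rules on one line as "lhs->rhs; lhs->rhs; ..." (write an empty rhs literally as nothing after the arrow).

  | abbaab => bbaab => bbab => bbb
  | ccaac => cac => c
  | aaaa
  | ccb

aac->c; ab->b; bac->ac; ca->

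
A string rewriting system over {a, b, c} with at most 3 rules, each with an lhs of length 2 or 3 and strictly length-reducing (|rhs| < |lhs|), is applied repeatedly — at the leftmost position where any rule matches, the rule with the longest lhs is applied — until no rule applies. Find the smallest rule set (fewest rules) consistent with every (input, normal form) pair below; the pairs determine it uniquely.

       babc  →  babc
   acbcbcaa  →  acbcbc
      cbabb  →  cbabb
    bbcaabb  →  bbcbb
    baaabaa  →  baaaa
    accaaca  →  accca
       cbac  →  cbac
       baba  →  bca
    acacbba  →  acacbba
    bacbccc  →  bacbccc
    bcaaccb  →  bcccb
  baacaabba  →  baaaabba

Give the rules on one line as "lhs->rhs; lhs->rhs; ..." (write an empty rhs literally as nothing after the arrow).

aac->aa; aba->ca; caa->c

  | babc
  | acbcbcaa => acbcbc
  | cbabb
  | bbcaabb => bbcbb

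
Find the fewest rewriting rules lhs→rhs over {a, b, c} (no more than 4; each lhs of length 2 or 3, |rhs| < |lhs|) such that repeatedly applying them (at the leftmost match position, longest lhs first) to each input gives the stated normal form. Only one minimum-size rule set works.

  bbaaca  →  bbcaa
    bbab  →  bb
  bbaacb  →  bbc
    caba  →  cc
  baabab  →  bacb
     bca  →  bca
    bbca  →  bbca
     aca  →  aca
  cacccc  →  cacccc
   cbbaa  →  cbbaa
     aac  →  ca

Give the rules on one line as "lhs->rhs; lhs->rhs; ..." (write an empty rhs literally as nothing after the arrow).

  | bbaaca => bbcaa
  | bbab => bb
  | bbaacb => bbcab => bbc
  | caba => cc

aac->ca; ab->; aba->c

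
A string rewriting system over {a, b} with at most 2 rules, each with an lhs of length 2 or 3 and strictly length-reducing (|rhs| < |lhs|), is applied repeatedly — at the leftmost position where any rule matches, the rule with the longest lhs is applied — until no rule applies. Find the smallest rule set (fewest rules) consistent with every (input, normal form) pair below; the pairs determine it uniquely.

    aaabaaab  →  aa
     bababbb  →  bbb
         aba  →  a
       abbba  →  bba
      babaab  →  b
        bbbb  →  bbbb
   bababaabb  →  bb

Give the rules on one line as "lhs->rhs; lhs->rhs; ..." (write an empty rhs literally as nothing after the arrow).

aab->; ab->

  | aaabaaab => aaaab => aa
  | bababbb => babbb => bbb
  | aba => a
  | abbba => bba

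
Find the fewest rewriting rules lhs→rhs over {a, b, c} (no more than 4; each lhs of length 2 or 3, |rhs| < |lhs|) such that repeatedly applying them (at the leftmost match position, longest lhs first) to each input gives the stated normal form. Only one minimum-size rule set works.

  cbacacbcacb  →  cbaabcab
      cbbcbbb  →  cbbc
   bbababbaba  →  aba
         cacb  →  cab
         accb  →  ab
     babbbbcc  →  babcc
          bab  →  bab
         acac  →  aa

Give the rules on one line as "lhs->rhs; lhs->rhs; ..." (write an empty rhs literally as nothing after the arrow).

ac->a; bba->b; bbb->

  | cbacacbcacb => cbaacbcacb => cbaabcacb => cbaabcab
  | cbbcbbb => cbbc
  | bbababbaba => bbabbaba => bbbaba => aba
  | cacb => cab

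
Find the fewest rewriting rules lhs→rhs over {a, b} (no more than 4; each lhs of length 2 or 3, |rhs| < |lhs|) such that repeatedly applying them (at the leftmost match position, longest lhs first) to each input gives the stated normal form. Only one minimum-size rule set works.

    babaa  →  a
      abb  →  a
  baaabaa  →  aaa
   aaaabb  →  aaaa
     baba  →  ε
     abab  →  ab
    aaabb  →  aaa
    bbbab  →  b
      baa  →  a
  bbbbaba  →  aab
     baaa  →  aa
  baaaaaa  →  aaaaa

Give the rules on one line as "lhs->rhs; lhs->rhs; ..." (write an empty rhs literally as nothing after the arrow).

  | babaa => baa => a
  | abb => a
  | baaabaa => aabaa => aaa
  | aaaabb => aaaa

ba->; bb->; bba->ab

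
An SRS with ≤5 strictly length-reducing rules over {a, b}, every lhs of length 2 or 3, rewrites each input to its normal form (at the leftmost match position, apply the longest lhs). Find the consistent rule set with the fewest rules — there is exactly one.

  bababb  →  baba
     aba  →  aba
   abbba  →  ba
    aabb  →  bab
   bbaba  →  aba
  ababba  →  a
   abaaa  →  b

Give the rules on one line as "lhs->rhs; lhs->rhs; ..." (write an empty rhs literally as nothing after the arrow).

  | bababb => baba
  | aba
  | abbba => aaa => ba
  | aabb => bab

aa->b; aab->ba; bb->; bbb->a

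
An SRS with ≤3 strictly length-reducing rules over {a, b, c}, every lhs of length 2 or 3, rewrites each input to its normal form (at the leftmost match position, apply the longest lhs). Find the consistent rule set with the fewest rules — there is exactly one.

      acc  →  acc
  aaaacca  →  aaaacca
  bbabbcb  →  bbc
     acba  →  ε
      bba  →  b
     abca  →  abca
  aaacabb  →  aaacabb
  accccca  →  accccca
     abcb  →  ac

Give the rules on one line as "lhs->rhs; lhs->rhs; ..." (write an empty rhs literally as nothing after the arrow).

acb->b; ba->; bcb->c

  | acc
  | aaaacca
  | bbabbcb => bbbcb => bbc
  | acba => ba => ε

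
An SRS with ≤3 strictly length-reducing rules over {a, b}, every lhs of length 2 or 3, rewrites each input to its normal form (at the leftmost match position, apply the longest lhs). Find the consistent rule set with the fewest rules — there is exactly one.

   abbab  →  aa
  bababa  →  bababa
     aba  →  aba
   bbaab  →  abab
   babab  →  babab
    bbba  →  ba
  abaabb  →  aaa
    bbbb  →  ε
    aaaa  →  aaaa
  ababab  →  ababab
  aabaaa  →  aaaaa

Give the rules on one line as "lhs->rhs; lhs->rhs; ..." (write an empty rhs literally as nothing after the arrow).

  | abbab => aabb => aa
  | bababa
  | aba
  | bbaab => abab

baa->aa; bb->; bba->ab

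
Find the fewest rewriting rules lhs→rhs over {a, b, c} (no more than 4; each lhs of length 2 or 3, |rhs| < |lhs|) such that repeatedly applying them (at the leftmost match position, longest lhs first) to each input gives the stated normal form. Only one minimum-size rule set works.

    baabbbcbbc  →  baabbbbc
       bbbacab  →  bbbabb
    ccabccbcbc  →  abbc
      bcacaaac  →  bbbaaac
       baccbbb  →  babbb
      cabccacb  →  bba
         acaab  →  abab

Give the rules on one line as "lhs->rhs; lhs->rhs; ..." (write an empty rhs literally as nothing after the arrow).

  | baabbbcbbc => baabbbbc
  | bbbacab => bbbabb
  | ccabccbcbc => abccbcbc => abbcbc => abbc
  | bcacaaac => bbbaaac

ca->b; cac->bb; cb->; cc->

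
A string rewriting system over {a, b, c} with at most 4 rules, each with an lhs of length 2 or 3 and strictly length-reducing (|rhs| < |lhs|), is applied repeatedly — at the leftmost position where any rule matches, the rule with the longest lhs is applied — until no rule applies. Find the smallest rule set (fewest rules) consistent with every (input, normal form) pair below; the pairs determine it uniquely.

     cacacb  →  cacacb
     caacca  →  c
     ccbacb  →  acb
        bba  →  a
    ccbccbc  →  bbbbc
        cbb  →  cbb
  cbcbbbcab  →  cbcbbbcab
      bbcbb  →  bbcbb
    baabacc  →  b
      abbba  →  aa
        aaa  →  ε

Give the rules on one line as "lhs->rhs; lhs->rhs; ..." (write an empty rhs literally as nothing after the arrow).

  | cacacb
  | caacca => caaba => caaa => c
  | ccbacb => bbacb => bacb => acb
  | bba => ba => a

aaa->; ba->a; cc->b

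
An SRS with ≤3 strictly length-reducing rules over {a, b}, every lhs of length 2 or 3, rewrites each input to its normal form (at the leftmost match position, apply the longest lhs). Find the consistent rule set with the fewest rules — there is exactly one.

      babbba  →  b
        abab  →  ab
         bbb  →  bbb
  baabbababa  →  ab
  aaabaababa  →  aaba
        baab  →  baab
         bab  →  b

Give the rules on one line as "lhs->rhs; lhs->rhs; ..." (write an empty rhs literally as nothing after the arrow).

  | babbba => bbba => bab => b
  | abab => ab
  | bbb
  | baabbababa => baaabbaba => babbbaba => bbbaba => babba => bba => ab

aaa->ab; bab->b; bba->ab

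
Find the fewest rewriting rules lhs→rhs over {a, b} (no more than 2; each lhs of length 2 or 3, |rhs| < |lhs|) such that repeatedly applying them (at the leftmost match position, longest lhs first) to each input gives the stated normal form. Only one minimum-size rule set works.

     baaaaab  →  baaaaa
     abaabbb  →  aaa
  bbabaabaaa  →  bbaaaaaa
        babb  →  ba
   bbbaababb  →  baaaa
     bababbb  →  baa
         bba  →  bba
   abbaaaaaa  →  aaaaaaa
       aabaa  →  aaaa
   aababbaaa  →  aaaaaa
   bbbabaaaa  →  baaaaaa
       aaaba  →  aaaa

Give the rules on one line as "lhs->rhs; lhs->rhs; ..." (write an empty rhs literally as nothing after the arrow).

ab->a; bbb->ba

  | baaaaab => baaaaa
  | abaabbb => aaabbb => aaabb => aaab => aaa
  | bbabaabaaa => bbaaabaaa => bbaaaaaa
  | babb => bab => ba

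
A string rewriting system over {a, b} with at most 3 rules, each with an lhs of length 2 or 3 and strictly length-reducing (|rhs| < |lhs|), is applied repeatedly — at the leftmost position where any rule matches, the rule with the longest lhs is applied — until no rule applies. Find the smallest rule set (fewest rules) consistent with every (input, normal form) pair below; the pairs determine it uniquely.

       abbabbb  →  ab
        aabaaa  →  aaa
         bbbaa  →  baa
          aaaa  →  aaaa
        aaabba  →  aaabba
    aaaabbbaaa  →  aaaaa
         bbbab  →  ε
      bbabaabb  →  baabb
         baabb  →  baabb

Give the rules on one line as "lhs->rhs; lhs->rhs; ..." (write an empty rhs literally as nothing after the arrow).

aba->; bab->; bbb->b

  | abbabbb => abbb => ab
  | aabaaa => aaa
  | bbbaa => baa
  | aaaa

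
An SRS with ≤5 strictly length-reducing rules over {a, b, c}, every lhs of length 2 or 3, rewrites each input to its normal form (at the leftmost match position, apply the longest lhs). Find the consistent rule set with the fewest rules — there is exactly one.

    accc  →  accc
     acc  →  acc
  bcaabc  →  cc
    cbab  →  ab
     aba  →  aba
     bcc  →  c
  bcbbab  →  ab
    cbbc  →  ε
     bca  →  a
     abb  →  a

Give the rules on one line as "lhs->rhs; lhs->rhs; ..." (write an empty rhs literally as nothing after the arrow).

aab->c; bb->; bc->; cb->

  | accc
  | acc
  | bcaabc => aabc => cc
  | cbab => ab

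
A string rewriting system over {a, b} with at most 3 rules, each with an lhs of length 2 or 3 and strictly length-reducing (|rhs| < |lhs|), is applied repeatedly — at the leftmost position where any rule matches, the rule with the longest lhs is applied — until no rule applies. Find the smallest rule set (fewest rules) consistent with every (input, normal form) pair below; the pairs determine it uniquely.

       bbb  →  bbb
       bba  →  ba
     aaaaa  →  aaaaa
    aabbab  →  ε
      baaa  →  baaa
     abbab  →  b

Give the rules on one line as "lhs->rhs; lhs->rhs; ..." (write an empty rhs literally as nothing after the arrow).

ab->; bba->ba

  | bbb
  | bba => ba
  | aaaaa
  | aabbab => abab => ab => ε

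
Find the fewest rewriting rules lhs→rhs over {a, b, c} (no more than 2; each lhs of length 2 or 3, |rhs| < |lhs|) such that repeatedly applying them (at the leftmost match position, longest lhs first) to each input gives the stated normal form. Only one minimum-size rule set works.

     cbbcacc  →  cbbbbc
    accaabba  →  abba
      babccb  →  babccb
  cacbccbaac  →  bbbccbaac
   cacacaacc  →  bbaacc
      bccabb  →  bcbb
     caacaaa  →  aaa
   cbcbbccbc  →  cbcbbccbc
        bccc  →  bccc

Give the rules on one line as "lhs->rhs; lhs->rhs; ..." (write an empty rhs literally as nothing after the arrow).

ca->; cac->bb

  | cbbcacc => cbbbbc
  | accaabba => acabba => abba
  | babccb
  | cacbccbaac => bbbccbaac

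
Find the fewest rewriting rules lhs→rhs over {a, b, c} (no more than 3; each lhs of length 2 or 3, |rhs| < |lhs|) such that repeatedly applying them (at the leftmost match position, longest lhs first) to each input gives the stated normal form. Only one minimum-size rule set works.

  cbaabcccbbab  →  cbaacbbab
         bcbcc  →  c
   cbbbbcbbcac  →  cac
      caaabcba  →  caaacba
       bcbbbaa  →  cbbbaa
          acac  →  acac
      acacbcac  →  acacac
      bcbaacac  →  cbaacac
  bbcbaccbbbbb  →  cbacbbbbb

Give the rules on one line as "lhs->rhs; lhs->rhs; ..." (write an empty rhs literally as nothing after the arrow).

bc->c; cc->c

  | cbaabcccbbab => cbaacccbbab => cbaaccbbab => cbaacbbab
  | bcbcc => cbcc => ccc => cc => c
  | cbbbbcbbcac => cbbbcbbcac => cbbcbbcac => cbcbbcac => ccbbcac => cbbcac => cbcac => ccac => cac
  | caaabcba => caaacba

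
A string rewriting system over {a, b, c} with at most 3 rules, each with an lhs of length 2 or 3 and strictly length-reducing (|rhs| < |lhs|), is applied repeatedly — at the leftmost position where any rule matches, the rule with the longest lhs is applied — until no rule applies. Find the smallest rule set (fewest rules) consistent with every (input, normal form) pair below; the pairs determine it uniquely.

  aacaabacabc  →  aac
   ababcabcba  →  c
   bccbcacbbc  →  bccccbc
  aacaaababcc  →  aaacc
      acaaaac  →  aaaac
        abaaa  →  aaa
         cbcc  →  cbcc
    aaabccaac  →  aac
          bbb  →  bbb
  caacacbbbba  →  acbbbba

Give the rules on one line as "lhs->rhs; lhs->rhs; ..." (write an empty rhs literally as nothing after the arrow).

  | aacaabacabc => aaabacabc => aaacabc => aaabc => aac
  | ababcabcba => abcabcba => cabcba => bcba => cca => c
  | bccbcacbbc => bccbcbbc => bccccbc
  | aacaaababcc => aaaababcc => aaaabcc => aaacc

ab->; bcb->cc; ca->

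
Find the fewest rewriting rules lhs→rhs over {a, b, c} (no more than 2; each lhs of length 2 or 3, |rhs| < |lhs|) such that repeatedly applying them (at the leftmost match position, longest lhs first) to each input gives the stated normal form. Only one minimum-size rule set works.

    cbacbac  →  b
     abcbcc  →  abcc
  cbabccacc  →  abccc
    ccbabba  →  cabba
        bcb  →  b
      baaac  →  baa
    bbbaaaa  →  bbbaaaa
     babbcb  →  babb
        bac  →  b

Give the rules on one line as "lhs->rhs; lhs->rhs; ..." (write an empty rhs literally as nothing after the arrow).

  | cbacbac => acbac => bac => b
  | abcbcc => abcc
  | cbabccacc => abccacc => abccc
  | ccbabba => cabba

ac->; cb->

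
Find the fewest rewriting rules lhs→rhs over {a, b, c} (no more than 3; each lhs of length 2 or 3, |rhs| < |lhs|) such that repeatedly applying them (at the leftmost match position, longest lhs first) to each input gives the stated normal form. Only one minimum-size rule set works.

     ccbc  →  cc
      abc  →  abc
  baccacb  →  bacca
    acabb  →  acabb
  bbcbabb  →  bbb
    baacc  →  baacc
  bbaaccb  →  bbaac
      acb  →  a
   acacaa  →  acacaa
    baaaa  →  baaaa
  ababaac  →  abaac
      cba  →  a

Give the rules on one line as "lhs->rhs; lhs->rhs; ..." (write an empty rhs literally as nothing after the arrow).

bab->b; cb->

  | ccbc => cc
  | abc
  | baccacb => bacca
  | acabb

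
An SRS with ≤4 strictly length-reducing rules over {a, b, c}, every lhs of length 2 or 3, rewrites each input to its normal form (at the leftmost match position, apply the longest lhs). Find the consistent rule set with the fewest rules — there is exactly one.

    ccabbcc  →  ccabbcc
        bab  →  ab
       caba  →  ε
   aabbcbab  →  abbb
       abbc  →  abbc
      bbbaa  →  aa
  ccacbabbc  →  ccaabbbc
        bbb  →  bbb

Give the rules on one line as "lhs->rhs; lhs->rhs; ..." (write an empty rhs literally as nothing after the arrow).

  | ccabbcc
  | bab => ab
  | caba => cb => ε
  | aabbcbab => aabbabb => aababb => abbb

aba->b; ba->a; cb->; cba->ab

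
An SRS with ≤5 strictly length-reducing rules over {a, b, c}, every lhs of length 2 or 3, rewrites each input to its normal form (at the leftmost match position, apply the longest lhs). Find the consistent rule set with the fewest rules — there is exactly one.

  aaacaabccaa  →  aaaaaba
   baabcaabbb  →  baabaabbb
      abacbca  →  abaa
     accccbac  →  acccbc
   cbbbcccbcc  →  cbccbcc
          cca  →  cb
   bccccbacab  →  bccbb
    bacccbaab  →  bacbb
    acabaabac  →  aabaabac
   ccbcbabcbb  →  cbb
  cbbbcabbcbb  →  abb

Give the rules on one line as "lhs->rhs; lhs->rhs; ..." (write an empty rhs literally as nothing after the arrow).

bbc->; ca->a; cba->ca; cca->cb

  | aaacaabccaa => aaaaabccaa => aaaaabcba => aaaaabca => aaaaaba
  | baabcaabbb => baabaabbb
  | abacbca => abacba => abaca => abaa
  | accccbac => accccac => acccbc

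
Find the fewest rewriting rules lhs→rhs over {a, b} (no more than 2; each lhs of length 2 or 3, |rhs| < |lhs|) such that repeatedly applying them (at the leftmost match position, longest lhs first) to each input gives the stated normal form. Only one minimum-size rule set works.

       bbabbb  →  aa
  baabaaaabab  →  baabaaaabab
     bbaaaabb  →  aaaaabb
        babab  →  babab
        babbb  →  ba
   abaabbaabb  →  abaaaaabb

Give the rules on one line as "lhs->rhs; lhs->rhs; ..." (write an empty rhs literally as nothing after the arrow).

bba->aa; bbb->

  | bbabbb => aabbb => aa
  | baabaaaabab
  | bbaaaabb => aaaaabb
  | babab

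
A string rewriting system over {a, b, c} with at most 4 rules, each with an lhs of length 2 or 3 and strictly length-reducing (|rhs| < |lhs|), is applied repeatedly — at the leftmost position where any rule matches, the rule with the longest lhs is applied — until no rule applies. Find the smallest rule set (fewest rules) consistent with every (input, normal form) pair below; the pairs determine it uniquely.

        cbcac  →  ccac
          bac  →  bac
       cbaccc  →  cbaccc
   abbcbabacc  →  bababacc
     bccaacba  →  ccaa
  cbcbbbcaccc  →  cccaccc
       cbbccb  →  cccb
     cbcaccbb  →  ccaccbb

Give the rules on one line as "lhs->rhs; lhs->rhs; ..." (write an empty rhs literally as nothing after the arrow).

abc->ba; acb->; bc->c

  | cbcac => ccac
  | bac
  | cbaccc
  | abbcbabacc => abcbabacc => bababacc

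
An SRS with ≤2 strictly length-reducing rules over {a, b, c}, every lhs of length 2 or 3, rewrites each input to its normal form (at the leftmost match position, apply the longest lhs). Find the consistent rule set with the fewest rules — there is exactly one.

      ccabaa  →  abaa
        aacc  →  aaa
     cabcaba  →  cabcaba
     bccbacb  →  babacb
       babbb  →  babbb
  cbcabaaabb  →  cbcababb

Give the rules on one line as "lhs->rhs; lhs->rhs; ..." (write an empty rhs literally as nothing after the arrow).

  | ccabaa => aabaa => abaa
  | aacc => aaa
  | cabcaba
  | bccbacb => babacb

aab->ab; cc->a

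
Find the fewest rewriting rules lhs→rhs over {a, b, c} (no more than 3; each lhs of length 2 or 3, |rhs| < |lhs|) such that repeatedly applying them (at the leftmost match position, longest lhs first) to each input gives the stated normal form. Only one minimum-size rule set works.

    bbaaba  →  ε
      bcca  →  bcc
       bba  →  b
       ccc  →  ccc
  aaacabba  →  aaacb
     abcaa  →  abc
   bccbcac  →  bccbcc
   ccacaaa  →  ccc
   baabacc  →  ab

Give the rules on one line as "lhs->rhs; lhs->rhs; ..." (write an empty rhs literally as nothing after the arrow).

acc->ab; ba->; ca->c

  | bbaaba => baba => ba => ε
  | bcca => bcc
  | bba => b
  | ccc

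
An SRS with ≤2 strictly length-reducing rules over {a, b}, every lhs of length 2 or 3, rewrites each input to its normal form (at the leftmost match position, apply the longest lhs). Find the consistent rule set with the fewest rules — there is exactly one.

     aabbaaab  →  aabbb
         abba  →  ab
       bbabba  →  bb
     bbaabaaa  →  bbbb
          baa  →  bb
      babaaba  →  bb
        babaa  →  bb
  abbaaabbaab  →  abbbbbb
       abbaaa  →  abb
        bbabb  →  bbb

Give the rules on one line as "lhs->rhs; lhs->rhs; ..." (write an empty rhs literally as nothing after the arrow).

ba->; baa->bb

  | aabbaaab => aabbbab => aabbb
  | abba => ab
  | bbabba => bbba => bb
  | bbaabaaa => bbbbaaa => bbbbba => bbbb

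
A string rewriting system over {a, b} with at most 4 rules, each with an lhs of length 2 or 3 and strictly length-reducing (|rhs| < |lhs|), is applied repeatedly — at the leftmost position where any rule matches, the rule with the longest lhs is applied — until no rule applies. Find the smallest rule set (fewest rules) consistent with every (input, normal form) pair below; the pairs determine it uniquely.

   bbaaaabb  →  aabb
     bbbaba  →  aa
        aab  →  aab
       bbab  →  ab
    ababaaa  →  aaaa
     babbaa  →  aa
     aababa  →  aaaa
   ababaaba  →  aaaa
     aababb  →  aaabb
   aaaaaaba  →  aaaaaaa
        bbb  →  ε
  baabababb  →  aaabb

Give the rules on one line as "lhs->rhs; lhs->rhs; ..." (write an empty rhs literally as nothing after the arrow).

ba->a; baa->a; bbb->

  | bbaaaabb => baaabb => aabb
  | bbbaba => aba => aa
  | aab
  | bbab => bab => ab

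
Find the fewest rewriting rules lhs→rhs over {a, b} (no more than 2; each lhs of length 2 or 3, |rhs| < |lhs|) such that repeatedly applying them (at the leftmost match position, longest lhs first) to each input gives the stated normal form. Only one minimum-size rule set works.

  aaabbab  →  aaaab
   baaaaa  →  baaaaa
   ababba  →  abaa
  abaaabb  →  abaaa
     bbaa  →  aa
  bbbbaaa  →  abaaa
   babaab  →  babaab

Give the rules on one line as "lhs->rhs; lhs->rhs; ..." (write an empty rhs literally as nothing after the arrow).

  | aaabbab => aaaab
  | baaaaa
  | ababba => abaa
  | abaaabb => abaaa

bb->; bbb->a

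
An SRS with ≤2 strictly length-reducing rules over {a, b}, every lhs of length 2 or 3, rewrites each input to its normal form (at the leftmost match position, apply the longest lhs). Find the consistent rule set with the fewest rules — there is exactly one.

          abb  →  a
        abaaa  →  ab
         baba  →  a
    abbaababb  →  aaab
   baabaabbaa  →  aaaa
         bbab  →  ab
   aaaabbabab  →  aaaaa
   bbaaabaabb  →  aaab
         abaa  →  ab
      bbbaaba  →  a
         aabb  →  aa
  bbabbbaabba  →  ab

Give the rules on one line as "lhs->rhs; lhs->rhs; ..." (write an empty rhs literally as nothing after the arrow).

  | abb => a
  | abaaa => abaa => aba => ab
  | baba => bba => a
  | abbaababb => aaababb => aaabbb => aaab

ba->b; bb->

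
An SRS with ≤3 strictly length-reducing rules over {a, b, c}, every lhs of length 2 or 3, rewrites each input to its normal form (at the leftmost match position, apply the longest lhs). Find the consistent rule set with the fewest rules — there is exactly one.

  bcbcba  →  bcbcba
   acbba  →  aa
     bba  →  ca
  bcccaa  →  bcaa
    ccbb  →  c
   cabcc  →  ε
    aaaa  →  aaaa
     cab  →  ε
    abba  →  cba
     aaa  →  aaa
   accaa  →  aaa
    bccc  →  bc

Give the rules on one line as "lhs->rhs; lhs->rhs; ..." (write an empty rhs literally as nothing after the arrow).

  | bcbcba
  | acbba => acca => aa
  | bba => ca
  | bcccaa => bcaa

ab->c; bb->c; cc->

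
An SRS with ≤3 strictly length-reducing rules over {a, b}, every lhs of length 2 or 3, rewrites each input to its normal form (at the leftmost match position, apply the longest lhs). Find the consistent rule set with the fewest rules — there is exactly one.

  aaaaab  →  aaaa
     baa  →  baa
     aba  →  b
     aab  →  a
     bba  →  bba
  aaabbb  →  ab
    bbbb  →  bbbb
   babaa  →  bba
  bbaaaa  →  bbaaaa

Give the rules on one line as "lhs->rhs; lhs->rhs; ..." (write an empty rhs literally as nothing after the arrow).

  | aaaaab => aaaa
  | baa
  | aba => b
  | aab => a

aab->a; aba->b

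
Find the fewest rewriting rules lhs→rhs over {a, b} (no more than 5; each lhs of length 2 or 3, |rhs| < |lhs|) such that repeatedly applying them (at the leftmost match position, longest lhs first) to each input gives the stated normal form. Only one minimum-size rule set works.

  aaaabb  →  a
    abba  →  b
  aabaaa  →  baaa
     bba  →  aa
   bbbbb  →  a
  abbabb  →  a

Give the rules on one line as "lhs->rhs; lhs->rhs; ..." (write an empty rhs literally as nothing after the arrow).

  | aaaabb => aabb => bb => a
  | abba => aba => b
  | aabaaa => baaa
  | bba => aa

aab->b; ab->a; aba->b; bb->a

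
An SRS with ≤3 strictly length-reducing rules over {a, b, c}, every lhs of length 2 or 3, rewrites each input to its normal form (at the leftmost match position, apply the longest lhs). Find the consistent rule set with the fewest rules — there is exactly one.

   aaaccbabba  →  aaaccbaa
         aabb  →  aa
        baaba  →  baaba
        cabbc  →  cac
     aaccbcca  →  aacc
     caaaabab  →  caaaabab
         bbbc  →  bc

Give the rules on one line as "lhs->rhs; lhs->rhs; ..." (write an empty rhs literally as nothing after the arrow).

bb->; cca->b

  | aaaccbabba => aaaccbaa
  | aabb => aa
  | baaba
  | cabbc => cac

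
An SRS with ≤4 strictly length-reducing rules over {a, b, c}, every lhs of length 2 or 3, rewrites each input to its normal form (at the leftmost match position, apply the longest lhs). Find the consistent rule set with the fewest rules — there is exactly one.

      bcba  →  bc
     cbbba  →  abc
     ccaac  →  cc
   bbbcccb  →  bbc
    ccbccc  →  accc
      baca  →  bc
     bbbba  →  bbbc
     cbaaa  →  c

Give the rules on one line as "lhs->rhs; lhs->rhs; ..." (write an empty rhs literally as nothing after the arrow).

aa->c; bba->bc; ca->a; cb->a

  | bcba => baa => bc
  | cbbba => abba => abc
  | ccaac => caac => aac => cc
  | bbbcccb => bbbcca => bbbca => bbba => bbc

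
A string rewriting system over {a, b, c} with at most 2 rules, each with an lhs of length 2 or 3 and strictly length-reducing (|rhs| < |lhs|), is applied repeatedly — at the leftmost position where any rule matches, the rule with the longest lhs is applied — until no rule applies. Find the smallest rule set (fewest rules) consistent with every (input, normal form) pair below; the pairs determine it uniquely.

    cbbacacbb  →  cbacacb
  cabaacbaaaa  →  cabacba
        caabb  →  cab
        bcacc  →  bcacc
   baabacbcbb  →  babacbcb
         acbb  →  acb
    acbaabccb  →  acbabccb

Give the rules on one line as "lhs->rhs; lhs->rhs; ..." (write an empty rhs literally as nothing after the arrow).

  | cbbacacbb => cbacacbb => cbacacb
  | cabaacbaaaa => cabacbaaaa => cabacbaaa => cabacbaa => cabacba
  | caabb => cabb => cab
  | bcacc

aa->a; bb->b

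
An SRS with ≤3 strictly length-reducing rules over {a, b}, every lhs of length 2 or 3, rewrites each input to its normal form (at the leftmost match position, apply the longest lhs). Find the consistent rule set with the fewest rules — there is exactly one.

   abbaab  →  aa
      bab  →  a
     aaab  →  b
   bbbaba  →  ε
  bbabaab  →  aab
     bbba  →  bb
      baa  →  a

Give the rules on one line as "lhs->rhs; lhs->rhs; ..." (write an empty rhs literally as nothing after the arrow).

  | abbaab => abab => aa
  | bab => a
  | aaab => b
  | bbbaba => bbaa => ba => ε

aaa->; ba->; bab->a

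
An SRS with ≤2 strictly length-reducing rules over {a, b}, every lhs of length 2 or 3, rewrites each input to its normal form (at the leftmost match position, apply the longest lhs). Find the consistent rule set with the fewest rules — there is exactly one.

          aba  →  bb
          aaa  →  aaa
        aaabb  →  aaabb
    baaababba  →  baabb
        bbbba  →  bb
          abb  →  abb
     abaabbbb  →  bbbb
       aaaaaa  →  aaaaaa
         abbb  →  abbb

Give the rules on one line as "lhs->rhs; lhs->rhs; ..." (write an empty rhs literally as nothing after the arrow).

  | aba => bb
  | aaa
  | aaabb
  | baaababba => baabbbba => baabb

aba->bb; bba->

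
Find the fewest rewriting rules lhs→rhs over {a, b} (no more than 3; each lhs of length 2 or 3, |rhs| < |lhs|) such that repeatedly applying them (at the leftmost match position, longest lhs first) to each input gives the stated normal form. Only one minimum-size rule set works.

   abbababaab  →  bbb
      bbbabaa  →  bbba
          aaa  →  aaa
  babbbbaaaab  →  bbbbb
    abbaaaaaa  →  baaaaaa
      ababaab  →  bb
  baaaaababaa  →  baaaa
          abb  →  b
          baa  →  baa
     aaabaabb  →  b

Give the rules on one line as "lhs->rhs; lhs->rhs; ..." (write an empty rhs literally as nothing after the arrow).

ab->b; aba->; abb->b

  | abbababaab => bababaab => bbaab => bbab => bbb
  | bbbabaa => bbba
  | aaa
  | babbbbaaaab => bbbbaaaab => bbbbaaab => bbbbaab => bbbbab => bbbbb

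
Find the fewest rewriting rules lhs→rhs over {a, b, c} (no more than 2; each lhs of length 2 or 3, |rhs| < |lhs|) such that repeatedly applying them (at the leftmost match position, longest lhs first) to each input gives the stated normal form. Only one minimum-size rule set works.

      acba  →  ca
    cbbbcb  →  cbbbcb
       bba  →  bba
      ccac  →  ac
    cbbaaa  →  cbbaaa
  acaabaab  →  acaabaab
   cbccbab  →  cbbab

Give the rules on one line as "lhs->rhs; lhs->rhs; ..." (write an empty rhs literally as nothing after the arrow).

  | acba => ca
  | cbbbcb
  | bba
  | ccac => ac

acb->c; cc->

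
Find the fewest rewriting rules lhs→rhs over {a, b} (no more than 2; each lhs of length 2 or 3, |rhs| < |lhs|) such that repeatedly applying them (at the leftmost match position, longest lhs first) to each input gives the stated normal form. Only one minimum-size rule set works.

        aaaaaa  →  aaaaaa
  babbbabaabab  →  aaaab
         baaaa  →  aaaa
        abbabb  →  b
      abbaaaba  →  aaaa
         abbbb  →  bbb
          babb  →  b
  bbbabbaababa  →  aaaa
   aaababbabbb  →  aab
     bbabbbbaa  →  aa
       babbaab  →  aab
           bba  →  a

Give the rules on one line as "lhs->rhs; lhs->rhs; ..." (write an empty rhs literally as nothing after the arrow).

  | aaaaaa
  | babbbabaabab => abbbabaabab => bbabaabab => babaabab => abaabab => aaabab => aaaab
  | baaaa => aaaa
  | abbabb => babb => abb => b

abb->b; ba->a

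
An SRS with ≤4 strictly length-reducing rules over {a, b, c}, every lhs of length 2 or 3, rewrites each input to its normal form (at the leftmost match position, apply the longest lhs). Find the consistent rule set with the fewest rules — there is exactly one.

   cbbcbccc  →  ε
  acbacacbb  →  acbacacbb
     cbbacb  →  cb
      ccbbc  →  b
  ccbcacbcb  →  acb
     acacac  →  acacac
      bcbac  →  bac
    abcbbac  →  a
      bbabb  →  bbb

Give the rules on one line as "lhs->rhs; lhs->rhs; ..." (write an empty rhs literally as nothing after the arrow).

bba->b; bc->; cc->

  | cbbcbccc => cbbccc => cbcc => cc => ε
  | acbacacbb
  | cbbacb => cbcb => cb
  | ccbbc => bbc => b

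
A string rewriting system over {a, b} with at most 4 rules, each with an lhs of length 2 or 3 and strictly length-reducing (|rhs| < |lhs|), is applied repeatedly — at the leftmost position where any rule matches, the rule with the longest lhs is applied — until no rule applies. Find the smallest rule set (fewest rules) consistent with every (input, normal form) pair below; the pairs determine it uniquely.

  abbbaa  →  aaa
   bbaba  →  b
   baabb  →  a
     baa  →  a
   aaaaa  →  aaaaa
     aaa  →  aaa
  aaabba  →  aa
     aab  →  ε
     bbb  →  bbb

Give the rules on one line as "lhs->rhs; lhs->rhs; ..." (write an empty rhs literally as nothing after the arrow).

aab->; ab->a; ba->

  | abbbaa => abbaa => abaa => aaa
  | bbaba => bba => b
  | baabb => abb => ab => a
  | baa => a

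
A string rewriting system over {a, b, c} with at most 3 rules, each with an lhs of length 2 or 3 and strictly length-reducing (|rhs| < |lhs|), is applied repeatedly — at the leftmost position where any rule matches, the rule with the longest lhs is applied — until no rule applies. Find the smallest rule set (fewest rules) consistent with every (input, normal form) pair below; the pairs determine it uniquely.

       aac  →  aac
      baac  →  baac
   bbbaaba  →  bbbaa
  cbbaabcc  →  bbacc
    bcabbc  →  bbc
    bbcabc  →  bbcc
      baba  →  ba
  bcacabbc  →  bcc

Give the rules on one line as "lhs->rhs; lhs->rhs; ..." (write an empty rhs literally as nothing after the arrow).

  | aac
  | baac
  | bbbaaba => bbbaa
  | cbbaabcc => bbaabcc => bbacc

ab->; cb->b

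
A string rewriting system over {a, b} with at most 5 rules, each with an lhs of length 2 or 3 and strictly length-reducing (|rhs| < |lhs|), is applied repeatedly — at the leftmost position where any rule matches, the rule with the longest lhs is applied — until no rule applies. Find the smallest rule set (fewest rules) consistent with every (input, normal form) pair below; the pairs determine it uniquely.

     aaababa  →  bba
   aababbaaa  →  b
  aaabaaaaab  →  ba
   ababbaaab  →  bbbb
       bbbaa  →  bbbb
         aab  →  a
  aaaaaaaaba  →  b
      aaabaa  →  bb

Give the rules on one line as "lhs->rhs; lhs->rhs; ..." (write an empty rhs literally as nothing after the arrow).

aa->b; aaa->; aab->a; ab->b

  | aaababa => baba => bba
  | aababbaaa => aabbaaa => abaaa => baaa => b
  | aaabaaaaab => baaaaab => baab => ba
  | ababbaaab => babbaaab => bbbaaab => bbbb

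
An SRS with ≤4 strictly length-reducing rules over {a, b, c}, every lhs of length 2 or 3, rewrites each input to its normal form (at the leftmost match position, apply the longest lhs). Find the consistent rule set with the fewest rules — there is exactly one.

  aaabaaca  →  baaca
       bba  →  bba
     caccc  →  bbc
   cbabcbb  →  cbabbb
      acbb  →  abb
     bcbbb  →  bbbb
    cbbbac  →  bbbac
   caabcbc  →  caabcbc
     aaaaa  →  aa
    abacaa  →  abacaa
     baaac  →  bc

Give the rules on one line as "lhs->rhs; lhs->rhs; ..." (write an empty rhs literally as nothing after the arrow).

  | aaabaaca => baaca
  | bba
  | caccc => cbbc => bbc
  | cbabcbb => cbabbb

aaa->; acc->bb; cbb->bb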